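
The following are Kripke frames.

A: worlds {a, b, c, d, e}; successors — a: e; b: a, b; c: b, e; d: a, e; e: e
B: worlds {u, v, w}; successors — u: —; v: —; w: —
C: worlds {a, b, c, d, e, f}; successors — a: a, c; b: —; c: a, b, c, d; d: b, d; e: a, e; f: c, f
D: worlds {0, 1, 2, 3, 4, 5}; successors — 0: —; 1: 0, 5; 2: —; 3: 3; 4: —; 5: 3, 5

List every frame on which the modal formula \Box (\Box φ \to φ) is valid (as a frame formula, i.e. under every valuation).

Frame correspondent (Sahlqvist): \forall x \forall y (Rxy \to Ryy) — i.e. shift-reflexivity.
A: fails — Rba but not Raa.
B: satisfies the condition.
C: fails — Rcb but not Rbb.
D: fails — R10 but not R00.
Valid on: B.

B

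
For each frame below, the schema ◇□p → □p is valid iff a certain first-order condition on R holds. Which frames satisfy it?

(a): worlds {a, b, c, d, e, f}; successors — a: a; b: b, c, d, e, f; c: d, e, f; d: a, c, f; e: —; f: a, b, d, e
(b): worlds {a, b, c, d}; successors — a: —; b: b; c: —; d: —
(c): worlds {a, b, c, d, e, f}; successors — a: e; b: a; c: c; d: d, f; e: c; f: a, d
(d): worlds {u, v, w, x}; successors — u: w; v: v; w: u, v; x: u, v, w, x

Frame correspondent (Sahlqvist): ∀x ∀y ∀z (Rxy ∧ Rxz → Ryz) — i.e. the Euclidean property.
(a): fails — Rbc and Rbc but not Rcc.
(b): ✓.
(c): fails — Rae and Rae but not Ree.
(d): fails — Ruw and Ruw but not Rww.
Valid on: (b).

(b)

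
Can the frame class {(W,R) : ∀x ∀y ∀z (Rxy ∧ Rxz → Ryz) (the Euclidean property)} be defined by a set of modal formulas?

Yes — defined by ◇q → □◇q

This is a Sahlqvist condition; the 5 axiom ◇q → □◇q defines it.
Suppose ◇q→□◇q is valid. Take Rxy, Rxz and set V(q)={y}. Then ◇q at x, so □◇q at x, so ◇q at z, so some w with Rzw has q; w=y, i.e. Rzy. By symmetry of the argument, Ryz.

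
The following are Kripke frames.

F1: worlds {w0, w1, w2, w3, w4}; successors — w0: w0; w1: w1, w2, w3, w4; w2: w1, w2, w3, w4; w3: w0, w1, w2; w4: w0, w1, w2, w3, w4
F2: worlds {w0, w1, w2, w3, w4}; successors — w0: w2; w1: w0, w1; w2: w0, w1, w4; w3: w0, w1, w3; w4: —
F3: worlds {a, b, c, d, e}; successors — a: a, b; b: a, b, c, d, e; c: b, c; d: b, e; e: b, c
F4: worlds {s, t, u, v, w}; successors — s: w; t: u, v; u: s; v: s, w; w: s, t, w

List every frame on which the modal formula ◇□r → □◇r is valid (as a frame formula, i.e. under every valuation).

F3

This is the axiom for convergence; its first-order frame correspondent is ∀x ∀y ∀z (Rxy ∧ Rxz → ∃w (Ryw ∧ Rzw)).
F1: fails — Rw3w1 and Rw3w0 but w1 and w0 have no common successor.
F2: fails — Rw1w1 and Rw1w0 but w1 and w0 have no common successor.
F3: ✓.
F4: fails — Rww and Rwt but w and t have no common successor.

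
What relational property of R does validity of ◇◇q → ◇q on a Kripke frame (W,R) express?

Transitivity

Equivalently (dual form): □q → □□q.
Suppose □q→□□q is valid. Take Rxy, Ryz and set V(q)={w : Rxw}. Then □q at x, so □□q at x, so □q at y, so q at z, i.e. Rxz.
The converse is a direct semantic check.
So the correspondent is transitivity.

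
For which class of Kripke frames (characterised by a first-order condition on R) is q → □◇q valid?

symmetry: ∀x ∀y (Rxy → Ryx)

Suppose q→□◇q is valid. Take Rxy and set V(q)={x}. Then q at x, so □◇q at x, so ◇q at y, so some z with Ryz has q; z=x, i.e. Ryx.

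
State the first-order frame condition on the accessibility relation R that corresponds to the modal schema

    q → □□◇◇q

∀x ∀z (xR²z → ∃w (x = w ∧ zR²w))

This is a Sahlqvist (Geach-type) schema ◇^0□^0q → □^2◇^2q.
Minimal-valuation argument: fix x; take any y with xR^0y and any z with xR^2z. Set V(q) to the set of worlds R-reachable from y in exactly 0 steps. Then □^0q holds at y, so the antecedent holds at x; validity forces ◇^2q at z, giving a w with zR^2w and yR^0w.
First-order correspondent: ∀x ∀z (xR²z → ∃w (x = w ∧ zR²w)).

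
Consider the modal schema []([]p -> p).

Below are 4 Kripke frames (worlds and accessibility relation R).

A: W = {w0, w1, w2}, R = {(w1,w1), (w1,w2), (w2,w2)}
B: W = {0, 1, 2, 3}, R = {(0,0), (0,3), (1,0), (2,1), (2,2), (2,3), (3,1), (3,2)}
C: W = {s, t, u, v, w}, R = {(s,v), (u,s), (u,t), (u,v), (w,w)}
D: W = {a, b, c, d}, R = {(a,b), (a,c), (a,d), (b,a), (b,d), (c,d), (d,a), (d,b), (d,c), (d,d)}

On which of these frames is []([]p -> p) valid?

A

This is the axiom for shift-reflexivity; its first-order frame correspondent is forall x forall y (Rxy -> Ryy).
A: ✓.
B: fails — R31 but not R11.
C: fails — Ruv but not Rvv.
D: fails — Rdc but not Rcc.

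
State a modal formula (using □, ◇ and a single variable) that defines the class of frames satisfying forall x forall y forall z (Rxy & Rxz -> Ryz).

◇p → □◇p

The condition is the Euclidean property. The 5 schema ◇p → □◇p defines it.
Suppose ◇p→□◇p is valid. Take Rxy, Rxz and set V(p)={y}. Then ◇p at x, so □◇p at x, so ◇p at z, so some w with Rzw has p; w=y, i.e. Rzy. By symmetry of the argument, Ryz.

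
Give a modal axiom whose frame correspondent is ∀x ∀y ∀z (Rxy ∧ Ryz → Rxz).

□s → □□s

A defining formula is □s → □□s (the 4 axiom).
Suppose □s→□□s is valid. Take Rxy, Ryz and set V(s)={w : Rxw}. Then □s at x, so □□s at x, so □s at y, so s at z, i.e. Rxz.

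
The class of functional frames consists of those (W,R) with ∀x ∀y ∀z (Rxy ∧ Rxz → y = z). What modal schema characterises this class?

A defining formula is ◇ψ → □ψ (the CD axiom).

◇ψ → □ψ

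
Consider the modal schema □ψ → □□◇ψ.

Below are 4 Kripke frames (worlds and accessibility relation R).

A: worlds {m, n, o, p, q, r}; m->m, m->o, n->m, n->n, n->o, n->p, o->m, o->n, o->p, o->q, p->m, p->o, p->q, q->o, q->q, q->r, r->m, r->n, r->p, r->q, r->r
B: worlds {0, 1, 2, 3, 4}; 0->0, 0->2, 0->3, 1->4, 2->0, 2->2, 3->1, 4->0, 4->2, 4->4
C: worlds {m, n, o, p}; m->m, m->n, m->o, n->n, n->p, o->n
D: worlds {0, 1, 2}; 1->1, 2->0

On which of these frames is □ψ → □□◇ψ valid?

The schema corresponds to a generalized confluence (Geach) condition: ∀x ∀z (xR²z → ∃w (xRw ∧ zRw)).
A: condition met.
B: fails — 0R²1 but no w with 0Rw and 1Rw.
C: fails — mR²p but no w with mRw and pRw.
D: condition met.
Valid on: A, D.

A, D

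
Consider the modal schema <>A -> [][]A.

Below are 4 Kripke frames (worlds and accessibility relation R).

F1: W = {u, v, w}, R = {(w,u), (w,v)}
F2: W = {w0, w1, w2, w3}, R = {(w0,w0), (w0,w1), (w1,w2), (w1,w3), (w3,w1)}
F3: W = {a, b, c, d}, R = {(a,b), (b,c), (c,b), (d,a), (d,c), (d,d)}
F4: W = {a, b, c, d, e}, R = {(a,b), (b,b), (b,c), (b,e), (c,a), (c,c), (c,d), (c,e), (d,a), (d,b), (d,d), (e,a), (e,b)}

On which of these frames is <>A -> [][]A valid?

The schema corresponds to a generalized confluence (Geach) condition: forall x forall y forall z ((xRy & x R^2 z) -> exists w (y = w & z = w)).
F1: condition met.
F2: fails — w0Rw0, w0R²w1 but w0 ≠ w1.
F3: fails — aRb, aR²c but b ≠ c.
F4: fails — aRb, aR²c but b ≠ c.

F1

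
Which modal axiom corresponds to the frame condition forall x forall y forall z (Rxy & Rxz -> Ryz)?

◇r → □◇r

The condition is the Euclidean property. The 5 schema ◇r → □◇r defines it.
Suppose ◇r→□◇r is valid. Take Rxy, Rxz and set V(r)={y}. Then ◇r at x, so □◇r at x, so ◇r at z, so some w with Rzw has r; w=y, i.e. Rzy. By symmetry of the argument, Ryz.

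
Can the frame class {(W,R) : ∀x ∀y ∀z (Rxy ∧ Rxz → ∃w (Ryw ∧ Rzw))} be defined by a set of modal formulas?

Yes — defined by ◇□p → □◇p

Yes: it is convergence, defined by the .2 schema ◇□p → □◇p.
Suppose ◇□p→□◇p is valid. Take Rxy, Rxz and set V(p)={w : Ryw}. Then □p at y so ◇□p at x, so □◇p at x, so ◇p at z, giving w with Rzw and Ryw.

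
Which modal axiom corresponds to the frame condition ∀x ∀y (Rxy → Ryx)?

p → □◇p

This is symmetry; the standard corresponding axiom is B: p → □◇p.
Suppose p→□◇p is valid. Take Rxy and set V(p)={x}. Then p at x, so □◇p at x, so ◇p at y, so some z with Ryz has p; z=x, i.e. Ryx.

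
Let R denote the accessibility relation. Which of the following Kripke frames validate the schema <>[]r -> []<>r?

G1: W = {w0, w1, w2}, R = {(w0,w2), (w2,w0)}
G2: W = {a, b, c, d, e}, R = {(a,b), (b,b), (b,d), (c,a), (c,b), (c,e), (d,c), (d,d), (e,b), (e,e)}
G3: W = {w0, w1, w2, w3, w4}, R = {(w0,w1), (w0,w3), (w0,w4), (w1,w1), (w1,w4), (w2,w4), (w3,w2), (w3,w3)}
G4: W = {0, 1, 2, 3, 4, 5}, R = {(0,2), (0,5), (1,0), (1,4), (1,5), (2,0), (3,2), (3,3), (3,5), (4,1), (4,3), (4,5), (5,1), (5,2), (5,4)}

G1

The schema corresponds to convergence: forall x forall y forall z (Rxy & Rxz -> exists w (Ryw & Rzw)).
G1: satisfies the condition.
G2: fails — Rdc and Rdd but c and d have no common successor.
G3: fails — Rw0w4 and Rw0w4 but w4 and w4 have no common successor.
G4: fails — R02 and R05 but 2 and 5 have no common successor.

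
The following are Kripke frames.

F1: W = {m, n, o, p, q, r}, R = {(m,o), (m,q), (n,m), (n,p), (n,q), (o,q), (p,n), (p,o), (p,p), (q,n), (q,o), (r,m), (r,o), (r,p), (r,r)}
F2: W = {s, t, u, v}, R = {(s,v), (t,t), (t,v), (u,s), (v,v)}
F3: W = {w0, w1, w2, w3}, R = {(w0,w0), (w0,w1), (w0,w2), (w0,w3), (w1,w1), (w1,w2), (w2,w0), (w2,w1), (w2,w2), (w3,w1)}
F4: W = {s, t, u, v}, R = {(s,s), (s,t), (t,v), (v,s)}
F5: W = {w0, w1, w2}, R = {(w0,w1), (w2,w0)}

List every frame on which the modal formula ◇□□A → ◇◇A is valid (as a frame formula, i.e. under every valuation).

Frame correspondent (Sahlqvist): ∀x ∀y (xRy → ∃w (yR²w ∧ xR²w)) — i.e. a generalized confluence (Geach) condition.
F1: fails — oRq but no w with qR²w and oR²w.
F2: satisfies the condition.
F3: satisfies the condition.
F4: satisfies the condition.
F5: fails — w0Rw1 but no w with w1R²w and w0R²w.
Valid on: F2, F3, F4.

F2, F3, F4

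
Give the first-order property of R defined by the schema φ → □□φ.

∀x ∀z (xR²z → ∃w (x = w ∧ z = w))

This is a Sahlqvist (Geach-type) schema ◇^0□^0φ → □^2◇^0φ.
First-order correspondent: ∀x ∀z (xR²z → ∃w (x = w ∧ z = w)).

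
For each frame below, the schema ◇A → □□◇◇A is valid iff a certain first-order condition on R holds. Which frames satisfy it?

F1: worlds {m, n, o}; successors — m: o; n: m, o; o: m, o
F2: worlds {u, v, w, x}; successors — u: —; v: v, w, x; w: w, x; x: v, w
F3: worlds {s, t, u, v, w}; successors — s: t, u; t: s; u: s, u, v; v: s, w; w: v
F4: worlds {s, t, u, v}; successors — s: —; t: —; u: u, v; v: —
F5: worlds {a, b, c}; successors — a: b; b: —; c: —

F1, F2, F5

Frame correspondent (Sahlqvist): ∀x ∀y ∀z ((xRy ∧ xR²z) → ∃w (y = w ∧ zR²w)) — i.e. a generalized confluence (Geach) condition.
F1: ✓.
F2: ✓.
F3: fails — sRt, sR²s but no w* with t=w* and sR²w*.
F4: fails — uRu, uR²v but no w with u=w and vR²w.
F5: ✓.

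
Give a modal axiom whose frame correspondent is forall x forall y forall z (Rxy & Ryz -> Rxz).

The condition is transitivity. The 4 schema □s → □□s defines it.
Suppose □s→□□s is valid. Take Rxy, Ryz and set V(s)={w : Rxw}. Then □s at x, so □□s at x, so □s at y, so s at z, i.e. Rxz.

□s → □□s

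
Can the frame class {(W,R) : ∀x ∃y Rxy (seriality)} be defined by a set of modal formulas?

Yes — defined by □q → ◇q

This is a Sahlqvist condition; the D axiom □q → ◇q defines it.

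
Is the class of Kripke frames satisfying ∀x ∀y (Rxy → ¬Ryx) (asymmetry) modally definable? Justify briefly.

Not definable by any modal formula

If a class were modally definable it would be closed under surjective bounded morphisms (Goldblatt–Thomason).
The 4-cycle (worlds a,b,c,d with a→b→c→d→a) is asymmetric. Mapping every world to a single reflexive point • is a surjective bounded morphism, and the reflexive point is not asymmetric (R•• but asymmetry requires ¬R••).
So no modal formula (or set of formulas) defines exactly the asymmetric frames.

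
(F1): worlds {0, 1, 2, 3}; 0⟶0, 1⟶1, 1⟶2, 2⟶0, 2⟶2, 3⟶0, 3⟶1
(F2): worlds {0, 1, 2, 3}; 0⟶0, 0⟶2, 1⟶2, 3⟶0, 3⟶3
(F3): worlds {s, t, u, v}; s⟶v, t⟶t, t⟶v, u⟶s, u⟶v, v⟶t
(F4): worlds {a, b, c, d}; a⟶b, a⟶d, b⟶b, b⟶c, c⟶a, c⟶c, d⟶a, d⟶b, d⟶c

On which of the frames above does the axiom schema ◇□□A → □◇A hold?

Frame correspondent (Sahlqvist): ∀x ∀y ∀z ((xRy ∧ xRz) → ∃w (yR²w ∧ zRw)) — i.e. a generalized confluence (Geach) condition.
(F1): fails — 3R0, 3R1 but no w with 0R²w and 1Rw.
(F2): fails — 0R0, 0R2 but no w with 0R²w and 2Rw.
(F3): fails — uRs, uRs but no w with sR²w and sRw.
(F4): condition met.

(F4)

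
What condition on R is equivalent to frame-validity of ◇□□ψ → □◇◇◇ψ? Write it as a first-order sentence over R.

∀x ∀y ∀z ((xRy ∧ xRz) → ∃w (yR²w ∧ zR³w))

This is a Sahlqvist (Geach-type) schema ◇^1□^2ψ → □^1◇^3ψ.
Minimal-valuation argument: fix x; take any y with xR^1y and any z with xR^1z. Set V(ψ) to the set of worlds R-reachable from y in exactly 2 steps. Then □^2ψ holds at y, so the antecedent holds at x; validity forces ◇^3ψ at z, giving a w with zR^3w and yR^2w.
First-order correspondent: ∀x ∀y ∀z ((xRy ∧ xRz) → ∃w (yR²w ∧ zR³w)).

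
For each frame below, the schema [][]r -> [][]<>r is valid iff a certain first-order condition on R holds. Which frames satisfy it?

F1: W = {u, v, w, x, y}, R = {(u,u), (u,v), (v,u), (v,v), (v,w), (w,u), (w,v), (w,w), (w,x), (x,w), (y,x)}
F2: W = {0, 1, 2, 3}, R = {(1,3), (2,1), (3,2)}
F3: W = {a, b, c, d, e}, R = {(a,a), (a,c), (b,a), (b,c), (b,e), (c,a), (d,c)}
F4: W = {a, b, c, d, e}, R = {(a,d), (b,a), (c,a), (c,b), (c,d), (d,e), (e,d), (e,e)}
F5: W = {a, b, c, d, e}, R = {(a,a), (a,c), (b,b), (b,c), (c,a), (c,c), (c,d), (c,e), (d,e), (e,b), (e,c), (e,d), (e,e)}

The schema corresponds to a generalized confluence (Geach) condition: forall x forall z (x R^2 z -> exists w (x R^2 w & zRw)).
F1: ✓.
F2: fails — 1R²2 but no w with 1R²w and 2Rw.
F3: ✓.
F4: fails — bR²d but no w with bR²w and dRw.
F5: ✓.
Valid on: F1, F3, F5.

F1, F3, F5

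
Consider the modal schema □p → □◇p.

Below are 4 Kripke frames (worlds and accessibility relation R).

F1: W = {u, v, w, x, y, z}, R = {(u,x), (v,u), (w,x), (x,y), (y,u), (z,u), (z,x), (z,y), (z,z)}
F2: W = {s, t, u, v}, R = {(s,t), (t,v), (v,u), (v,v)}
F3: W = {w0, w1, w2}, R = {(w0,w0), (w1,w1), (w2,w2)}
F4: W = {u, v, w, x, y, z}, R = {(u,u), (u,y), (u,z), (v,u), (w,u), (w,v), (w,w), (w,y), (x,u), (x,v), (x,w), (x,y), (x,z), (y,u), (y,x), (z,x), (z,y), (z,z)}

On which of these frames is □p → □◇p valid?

Frame correspondent (Sahlqvist): ∀x ∀z (xRz → ∃w (xRw ∧ zRw)) — i.e. a generalized confluence (Geach) condition.
F1: fails — uRx but no t with uRt and xRt.
F2: fails — sRt but no w with sRw and tRw.
F3: holds.
F4: holds.

F3, F4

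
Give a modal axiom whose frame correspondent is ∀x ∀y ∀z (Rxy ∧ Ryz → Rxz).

The condition is transitivity. The 4 schema □r → □□r defines it.
Suppose □r→□□r is valid. Take Rxy, Ryz and set V(r)={w : Rxw}. Then □r at x, so □□r at x, so □r at y, so r at z, i.e. Rxz.

□r → □□r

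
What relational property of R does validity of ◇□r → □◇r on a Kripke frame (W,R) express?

Suppose ◇□r→□◇r is valid. Take Rxy, Rxz and set V(r)={w : Ryw}. Then □r at y so ◇□r at x, so □◇r at x, so ◇r at z, giving w with Rzw and Ryw.
Conversely, any frame satisfying ∀x ∀y ∀z (Rxy ∧ Rxz → ∃w (Ryw ∧ Rzw)) validates the schema.
So the correspondent is convergence.

convergence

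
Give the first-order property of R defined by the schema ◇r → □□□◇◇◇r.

This is a Sahlqvist (Geach-type) schema ◇^1□^0r → □^3◇^3r.
First-order correspondent: ∀x ∀y ∀z ((xRy ∧ xR³z) → ∃w (y = w ∧ zR³w)).

∀x ∀y ∀z ((xRy ∧ xR³z) → ∃w (y = w ∧ zR³w))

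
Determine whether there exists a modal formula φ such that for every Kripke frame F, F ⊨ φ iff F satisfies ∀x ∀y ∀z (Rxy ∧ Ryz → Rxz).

The condition is transitivity. A defining modal formula is □q → □□q.
Suppose □q→□□q is valid. Take Rxy, Ryz and set V(q)={w : Rxw}. Then □q at x, so □□q at x, so □q at y, so q at z, i.e. Rxz.

Yes, by □q → □□q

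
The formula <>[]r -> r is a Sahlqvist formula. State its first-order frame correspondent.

This is a form of the B axiom.
Its frame correspondent is symmetry — forall x forall y (Rxy -> Ryx).

symmetry: forall x forall y (Rxy -> Ryx)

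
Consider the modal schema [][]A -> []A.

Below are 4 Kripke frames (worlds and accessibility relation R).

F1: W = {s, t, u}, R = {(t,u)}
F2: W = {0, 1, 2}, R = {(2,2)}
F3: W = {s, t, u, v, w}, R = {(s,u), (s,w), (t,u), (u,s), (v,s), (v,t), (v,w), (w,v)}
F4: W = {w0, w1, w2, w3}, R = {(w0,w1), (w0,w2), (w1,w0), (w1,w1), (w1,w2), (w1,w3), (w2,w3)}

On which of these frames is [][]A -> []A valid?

F2

This is the axiom for density; its first-order frame correspondent is forall x forall y (Rxy -> exists z (Rxz & Rzy)).
F1: fails — Rtu but no z with Rtz and Rzu.
F2: ✓.
F3: fails — Rus but no z with Ruz and Rzs.
F4: fails — Rw2w3 but no z with Rw2z and Rzw3.
Valid on: F2.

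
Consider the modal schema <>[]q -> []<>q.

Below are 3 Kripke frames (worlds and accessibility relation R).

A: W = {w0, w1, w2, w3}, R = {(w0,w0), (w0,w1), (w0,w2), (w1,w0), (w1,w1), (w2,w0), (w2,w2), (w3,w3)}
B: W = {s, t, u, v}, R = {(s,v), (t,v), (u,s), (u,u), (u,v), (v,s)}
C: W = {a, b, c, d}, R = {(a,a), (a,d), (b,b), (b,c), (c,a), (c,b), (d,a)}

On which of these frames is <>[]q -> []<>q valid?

The schema corresponds to convergence: forall x forall y forall z (Rxy & Rxz -> exists w (Ryw & Rzw)).
A: satisfies the condition.
B: fails — Ruv and Rus but v and s have no common successor.
C: fails — Rcb and Rca but b and a have no common successor.
Valid on: A.

A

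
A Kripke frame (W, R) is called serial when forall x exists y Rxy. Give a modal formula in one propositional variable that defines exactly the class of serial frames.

□ψ → ◇ψ

The condition is seriality. The D schema □ψ → ◇ψ defines it.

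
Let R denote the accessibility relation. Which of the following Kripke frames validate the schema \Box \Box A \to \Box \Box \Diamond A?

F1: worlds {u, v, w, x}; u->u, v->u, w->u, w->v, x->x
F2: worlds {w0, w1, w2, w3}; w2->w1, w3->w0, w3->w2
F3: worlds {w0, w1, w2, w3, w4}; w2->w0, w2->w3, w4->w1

F1, F3

Frame correspondent (Sahlqvist): \forall x \forall z (x R^2 z \to \exists w (x R^2 w \wedge zRw)) — i.e. a generalized confluence (Geach) condition.
F1: holds.
F2: fails — w3R²w1 but no w with w3R²w and w1Rw.
F3: holds.
Valid on: F1, F3.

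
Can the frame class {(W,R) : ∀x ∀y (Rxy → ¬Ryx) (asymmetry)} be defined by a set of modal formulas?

Not modally definable

If a class were modally definable it would be closed under surjective bounded morphisms (Goldblatt–Thomason).
The 5-cycle (worlds a,b,c,d,e with a→b→c→d→e→a) is asymmetric. Mapping every world to a single reflexive point • is a surjective bounded morphism, and the reflexive point is not asymmetric (R•• but asymmetry requires ¬R••).
So no modal formula (or set of formulas) defines exactly the asymmetric frames.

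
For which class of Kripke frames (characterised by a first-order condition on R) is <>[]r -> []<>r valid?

Convergence

This schema is the .2 axiom.
It corresponds to convergence: forall x forall y forall z (Rxy & Rxz -> exists w (Ryw & Rzw)).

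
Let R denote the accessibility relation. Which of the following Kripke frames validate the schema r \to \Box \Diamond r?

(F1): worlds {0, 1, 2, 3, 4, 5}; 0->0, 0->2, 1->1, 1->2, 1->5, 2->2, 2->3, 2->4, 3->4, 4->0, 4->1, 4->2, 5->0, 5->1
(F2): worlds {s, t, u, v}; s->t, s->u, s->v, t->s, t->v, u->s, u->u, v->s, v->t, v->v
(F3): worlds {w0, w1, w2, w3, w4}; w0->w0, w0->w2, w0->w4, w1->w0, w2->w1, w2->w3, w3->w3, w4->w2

The schema corresponds to symmetry: \forall x \forall y (Rxy \to Ryx).
(F1): fails — R34 but not R43.
(F2): holds.
(F3): fails — Rw1w0 but not Rw0w1.
Valid on: (F2).

(F2)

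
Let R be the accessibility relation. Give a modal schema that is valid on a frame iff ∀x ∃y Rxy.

□q → ◇q

The condition is seriality. The D schema □q → ◇q defines it.
Suppose □q→◇q is valid. At any x set V(q)=W. Then □q at x, so ◇q at x, so x has a successor.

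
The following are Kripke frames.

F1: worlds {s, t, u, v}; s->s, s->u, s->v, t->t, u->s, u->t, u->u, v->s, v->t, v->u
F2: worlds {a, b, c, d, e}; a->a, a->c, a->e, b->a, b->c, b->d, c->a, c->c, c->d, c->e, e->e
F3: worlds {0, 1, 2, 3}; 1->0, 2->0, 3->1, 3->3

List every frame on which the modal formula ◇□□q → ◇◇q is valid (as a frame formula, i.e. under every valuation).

F1

This is the axiom for a generalized confluence (Geach) condition; its first-order frame correspondent is ∀x ∀y (xRy → ∃w (yR²w ∧ xR²w)).
F1: holds.
F2: fails — bRd but no w with dR²w and bR²w.
F3: fails — 1R0 but no w with 0R²w and 1R²w.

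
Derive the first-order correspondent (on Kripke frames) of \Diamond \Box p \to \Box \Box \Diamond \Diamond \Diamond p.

\forall x \forall y \forall z ((xRy \wedge x R^2 z) \to \exists w (yRw \wedge z R^3 w))

This is a Sahlqvist (Geach-type) schema ◇^1□^1p → □^2◇^3p.
Minimal-valuation argument: fix x; take any y with xR^1y and any z with xR^2z. Set V(p) to the set of worlds R-reachable from y in exactly 1 step. Then □^1p holds at y, so the antecedent holds at x; validity forces ◇^3p at z, giving a w with zR^3w and yR^1w.
First-order correspondent: \forall x \forall y \forall z ((xRy \wedge x R^2 z) \to \exists w (yRw \wedge z R^3 w)).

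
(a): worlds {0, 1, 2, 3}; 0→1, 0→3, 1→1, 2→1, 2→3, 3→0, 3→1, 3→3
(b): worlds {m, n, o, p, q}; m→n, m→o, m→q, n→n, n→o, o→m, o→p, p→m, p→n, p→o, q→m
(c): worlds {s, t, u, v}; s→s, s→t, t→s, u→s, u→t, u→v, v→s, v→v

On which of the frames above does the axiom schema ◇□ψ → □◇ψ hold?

(a), (c)

The schema corresponds to convergence: ∀x ∀y ∀z (Rxy ∧ Rxz → ∃w (Ryw ∧ Rzw)).
(a): condition met.
(b): fails — Rmo and Rmn but o and n have no common successor.
(c): condition met.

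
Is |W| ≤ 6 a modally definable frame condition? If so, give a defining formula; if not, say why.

Not modally definable

Modal frame validity is preserved under disjoint unions.
Any modal formula valid on each of 7 disjoint one-world frames is valid on their disjoint union (validity is preserved under disjoint unions). Each one-world frame has |W|=1≤6, but the union has |W|=7.
So the class is not modally definable.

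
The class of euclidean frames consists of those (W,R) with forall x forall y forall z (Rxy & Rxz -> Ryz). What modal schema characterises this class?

◇r → □◇r

This is the Euclidean property; the standard corresponding axiom is 5: ◇r → □◇r.
Suppose ◇r→□◇r is valid. Take Rxy, Rxz and set V(r)={y}. Then ◇r at x, so □◇r at x, so ◇r at z, so some w with Rzw has r; w=y, i.e. Rzy. By symmetry of the argument, Ryz.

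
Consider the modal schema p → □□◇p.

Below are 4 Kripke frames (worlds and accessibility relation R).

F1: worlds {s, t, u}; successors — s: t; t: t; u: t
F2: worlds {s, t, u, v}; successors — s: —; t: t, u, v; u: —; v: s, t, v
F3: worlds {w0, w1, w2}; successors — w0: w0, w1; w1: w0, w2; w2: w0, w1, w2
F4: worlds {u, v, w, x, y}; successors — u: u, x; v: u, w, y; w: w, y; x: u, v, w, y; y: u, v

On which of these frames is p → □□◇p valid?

The schema corresponds to a generalized confluence (Geach) condition: ∀x ∀z (xR²z → ∃w (x = w ∧ zRw)).
F1: fails — sR²t but no w with s=w and tRw.
F2: fails — tR²s but no w with t=w and sRw.
F3: fails — w1R²w1 but no w with w1=w and w1Rw.
F4: fails — uR²w but no t with u=t and wRt.
Valid on no frame.

none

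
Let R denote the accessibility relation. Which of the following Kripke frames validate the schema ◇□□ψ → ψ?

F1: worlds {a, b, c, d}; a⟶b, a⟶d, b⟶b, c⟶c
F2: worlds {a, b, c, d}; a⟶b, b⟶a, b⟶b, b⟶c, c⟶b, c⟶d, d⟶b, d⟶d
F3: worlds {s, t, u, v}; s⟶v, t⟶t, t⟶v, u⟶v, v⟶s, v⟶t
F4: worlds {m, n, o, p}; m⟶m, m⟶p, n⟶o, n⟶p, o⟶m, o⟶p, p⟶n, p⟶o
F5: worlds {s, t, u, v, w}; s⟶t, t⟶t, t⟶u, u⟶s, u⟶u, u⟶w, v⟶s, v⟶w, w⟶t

This is the axiom for a generalized confluence (Geach) condition; its first-order frame correspondent is ∀x ∀y (xRy → ∃w (yR²w ∧ x = w)).
F1: fails — aRb but no w with bR²w and a=w.
F2: condition met.
F3: fails — sRv but no w with vR²w and s=w.
F4: fails — nRp but no w with pR²w and n=w.
F5: fails — vRs but no w* with sR²w* and v=w*.
Valid on: F2.

F2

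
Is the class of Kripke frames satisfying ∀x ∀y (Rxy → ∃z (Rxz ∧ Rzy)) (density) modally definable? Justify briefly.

Yes, by □□r → □r

This is a Sahlqvist condition; the C4 axiom □□r → □r defines it.
Suppose □□r→□r is valid. Take Rxy and set V(r)={w : xR²w}. Then □□r at x, so □r at x, so r at y, i.e. ∃z(Rxz∧Rzy).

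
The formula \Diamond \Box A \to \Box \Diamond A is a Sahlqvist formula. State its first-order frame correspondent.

Suppose ◇□A→□◇A is valid. Take Rxy, Rxz and set V(A)={w : Ryw}. Then □A at y so ◇□A at x, so □◇A at x, so ◇A at z, giving w with Rzw and Ryw.
The converse is a direct semantic check.
Frame condition: \forall x \forall y \forall z (Rxy \wedge Rxz \to \exists w (Ryw \wedge Rzw)).

convergence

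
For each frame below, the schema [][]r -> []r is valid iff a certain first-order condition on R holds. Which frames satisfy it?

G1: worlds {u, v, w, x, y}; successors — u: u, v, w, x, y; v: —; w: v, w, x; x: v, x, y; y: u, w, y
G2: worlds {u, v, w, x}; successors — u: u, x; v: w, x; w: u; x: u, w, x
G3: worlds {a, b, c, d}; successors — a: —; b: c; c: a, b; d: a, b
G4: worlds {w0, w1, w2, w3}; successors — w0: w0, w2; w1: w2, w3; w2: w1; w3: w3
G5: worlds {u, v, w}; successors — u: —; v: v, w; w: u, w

G1, G2, G5

The schema corresponds to density: forall x forall y (Rxy -> exists z (Rxz & Rzy)).
G1: ✓.
G2: ✓.
G3: fails — Rbc but no z with Rbz and Rzc.
G4: fails — Rw1w2 but no z with Rw1z and Rzw2.
G5: ✓.
Valid on: G1, G2, G5.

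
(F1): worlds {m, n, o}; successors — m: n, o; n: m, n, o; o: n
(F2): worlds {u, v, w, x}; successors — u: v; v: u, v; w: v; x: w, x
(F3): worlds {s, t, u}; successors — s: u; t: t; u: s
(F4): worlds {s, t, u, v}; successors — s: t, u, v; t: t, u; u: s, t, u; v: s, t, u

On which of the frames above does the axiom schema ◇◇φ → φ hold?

This is the axiom for a generalized confluence (Geach) condition; its first-order frame correspondent is ∀x ∀y (xR²y → ∃w (y = w ∧ x = w)).
(F1): fails — mR²n but n ≠ m.
(F2): fails — uR²v but v ≠ u.
(F3): ✓.
(F4): fails — sR²t but t ≠ s.

(F3)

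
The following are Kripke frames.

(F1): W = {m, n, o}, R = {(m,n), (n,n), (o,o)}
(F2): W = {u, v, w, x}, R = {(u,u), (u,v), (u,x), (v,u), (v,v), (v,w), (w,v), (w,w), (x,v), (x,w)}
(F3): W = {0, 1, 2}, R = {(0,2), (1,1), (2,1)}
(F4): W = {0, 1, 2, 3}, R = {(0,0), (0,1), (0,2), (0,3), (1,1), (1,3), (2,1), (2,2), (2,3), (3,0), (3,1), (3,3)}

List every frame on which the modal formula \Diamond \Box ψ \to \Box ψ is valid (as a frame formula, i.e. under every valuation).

This is the axiom for the Euclidean property; its first-order frame correspondent is \forall x \forall y \forall z (Rxy \wedge Rxz \to Ryz).
(F1): ✓.
(F2): fails — Ruv and Rux but not Rvx.
(F3): fails — R02 and R02 but not R22.
(F4): fails — R02 and R00 but not R20.

(F1)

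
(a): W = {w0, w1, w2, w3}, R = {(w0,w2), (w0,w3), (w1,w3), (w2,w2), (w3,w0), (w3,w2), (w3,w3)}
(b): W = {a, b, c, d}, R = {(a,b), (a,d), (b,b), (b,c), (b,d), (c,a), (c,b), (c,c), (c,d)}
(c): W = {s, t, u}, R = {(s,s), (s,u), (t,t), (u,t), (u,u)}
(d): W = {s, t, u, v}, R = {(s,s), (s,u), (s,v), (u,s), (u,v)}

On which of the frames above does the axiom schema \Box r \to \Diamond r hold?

The schema corresponds to seriality: \forall x \exists y Rxy.
(a): holds.
(b): fails — world d has no successor.
(c): holds.
(d): fails — world t has no successor.

(a), (c)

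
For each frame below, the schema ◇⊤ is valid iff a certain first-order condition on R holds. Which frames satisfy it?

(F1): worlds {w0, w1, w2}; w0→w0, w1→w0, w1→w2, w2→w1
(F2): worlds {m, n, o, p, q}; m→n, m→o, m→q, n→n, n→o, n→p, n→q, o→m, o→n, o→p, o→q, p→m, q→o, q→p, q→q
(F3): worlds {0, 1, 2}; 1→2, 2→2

The schema corresponds to seriality: ∀x ∃y Rxy.
(F1): condition met.
(F2): condition met.
(F3): fails — world 0 has no successor.

(F1), (F2)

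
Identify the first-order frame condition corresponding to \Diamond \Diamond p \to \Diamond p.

This schema is equivalent to the 4 axiom □p → □□p.
It corresponds to transitivity: \forall x \forall y \forall z (Rxy \wedge Ryz \to Rxz).

Transitivity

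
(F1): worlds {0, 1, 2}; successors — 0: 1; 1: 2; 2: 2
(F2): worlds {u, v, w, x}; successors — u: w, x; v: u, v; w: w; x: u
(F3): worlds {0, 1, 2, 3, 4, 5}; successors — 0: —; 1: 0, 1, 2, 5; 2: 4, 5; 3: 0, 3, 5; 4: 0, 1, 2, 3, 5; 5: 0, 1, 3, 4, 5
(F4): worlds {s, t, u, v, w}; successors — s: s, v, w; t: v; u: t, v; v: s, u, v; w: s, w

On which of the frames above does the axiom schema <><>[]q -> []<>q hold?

This is the axiom for a generalized confluence (Geach) condition; its first-order frame correspondent is forall x forall y forall z ((x R^2 y & xRz) -> exists w (yRw & zRw)).
(F1): ✓.
(F2): fails — uR²u, uRx but no t with uRt and xRt.
(F3): fails — 1R²0, 1R0 but no w with 0Rw and 0Rw.
(F4): fails — sR²u, sRw but no w* with uRw* and wRw*.
Valid on: (F1).

(F1)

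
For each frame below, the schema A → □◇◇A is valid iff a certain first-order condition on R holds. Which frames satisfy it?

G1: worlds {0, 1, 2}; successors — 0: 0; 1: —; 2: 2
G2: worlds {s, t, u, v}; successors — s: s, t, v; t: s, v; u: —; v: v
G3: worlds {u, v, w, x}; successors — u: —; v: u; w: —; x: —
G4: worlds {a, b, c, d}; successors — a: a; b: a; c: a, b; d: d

G1

This is the axiom for a generalized confluence (Geach) condition; its first-order frame correspondent is ∀x ∀z (xRz → ∃w (x = w ∧ zR²w)).
G1: condition met.
G2: fails — sRv but no w with s=w and vR²w.
G3: fails — vRu but no t with v=t and uR²t.
G4: fails — bRa but no w with b=w and aR²w.
Valid on: G1.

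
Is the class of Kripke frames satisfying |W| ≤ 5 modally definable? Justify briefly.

Not modally definable

Modal frame validity is preserved under disjoint unions.
Any modal formula valid on each of 6 disjoint one-world frames is valid on their disjoint union (validity is preserved under disjoint unions). Each one-world frame has |W|=1≤5, but the union has |W|=6.
Hence having at most 5 worlds is not modally definable.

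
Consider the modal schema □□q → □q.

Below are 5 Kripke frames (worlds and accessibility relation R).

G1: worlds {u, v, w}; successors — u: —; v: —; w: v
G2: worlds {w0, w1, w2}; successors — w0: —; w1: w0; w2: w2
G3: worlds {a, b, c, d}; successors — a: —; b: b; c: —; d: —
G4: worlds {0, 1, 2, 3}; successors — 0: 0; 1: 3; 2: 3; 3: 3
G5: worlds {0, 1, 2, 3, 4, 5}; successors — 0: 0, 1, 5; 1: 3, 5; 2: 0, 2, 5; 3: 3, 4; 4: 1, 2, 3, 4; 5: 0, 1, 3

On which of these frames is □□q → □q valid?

This is the axiom for density; its first-order frame correspondent is ∀x ∀y (Rxy → ∃z (Rxz ∧ Rzy)).
G1: fails — Rwv but no z with Rwz and Rzv.
G2: fails — Rw1w0 but no z with Rw1z and Rzw0.
G3: satisfies the condition.
G4: satisfies the condition.
G5: fails — R15 but no z with R1z and Rz5.
Valid on: G3, G4.

G3, G4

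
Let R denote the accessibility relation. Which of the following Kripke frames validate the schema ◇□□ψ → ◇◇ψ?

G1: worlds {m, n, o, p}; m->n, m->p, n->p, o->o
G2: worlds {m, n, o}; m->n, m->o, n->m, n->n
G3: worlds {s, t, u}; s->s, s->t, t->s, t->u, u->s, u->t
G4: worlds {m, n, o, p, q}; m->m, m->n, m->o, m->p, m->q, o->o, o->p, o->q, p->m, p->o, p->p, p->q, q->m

G3

Frame correspondent (Sahlqvist): ∀x ∀y (xRy → ∃w (yR²w ∧ xR²w)) — i.e. a generalized confluence (Geach) condition.
G1: fails — mRn but no w with nR²w and mR²w.
G2: fails — mRo but no w with oR²w and mR²w.
G3: condition met.
G4: fails — mRn but no w with nR²w and mR²w.
Valid on: G3.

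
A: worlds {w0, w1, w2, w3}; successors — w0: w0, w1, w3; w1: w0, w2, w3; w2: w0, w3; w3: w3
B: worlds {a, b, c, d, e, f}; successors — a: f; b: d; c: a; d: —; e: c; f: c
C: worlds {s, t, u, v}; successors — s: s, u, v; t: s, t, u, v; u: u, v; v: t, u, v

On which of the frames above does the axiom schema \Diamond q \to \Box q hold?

Frame correspondent (Sahlqvist): \forall x \forall y \forall z (Rxy \wedge Rxz \to y = z) — i.e. partial functionality.
A: fails — w0 sees both w0 and w1.
B: satisfies the condition.
C: fails — s sees both s and u.
Valid on: B.

B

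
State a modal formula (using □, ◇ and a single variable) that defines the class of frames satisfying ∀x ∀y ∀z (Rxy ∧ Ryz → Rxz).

The condition is transitivity. The 4 schema □p → □□p defines it.
Suppose □p→□□p is valid. Take Rxy, Ryz and set V(p)={w : Rxw}. Then □p at x, so □□p at x, so □p at y, so p at z, i.e. Rxz.

□p → □□p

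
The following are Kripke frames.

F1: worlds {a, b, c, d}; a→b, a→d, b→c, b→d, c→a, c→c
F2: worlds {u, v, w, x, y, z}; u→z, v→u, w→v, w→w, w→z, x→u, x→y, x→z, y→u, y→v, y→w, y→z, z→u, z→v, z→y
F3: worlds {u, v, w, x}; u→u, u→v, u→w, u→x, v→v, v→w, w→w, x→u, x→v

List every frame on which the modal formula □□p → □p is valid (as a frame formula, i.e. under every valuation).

F3

The schema corresponds to density: ∀x ∀y (Rxy → ∃z (Rxz ∧ Rzy)).
F1: fails — Rab but no z with Raz and Rzb.
F2: fails — Ruz but no t with Rut and Rtz.
F3: ✓.
Valid on: F3.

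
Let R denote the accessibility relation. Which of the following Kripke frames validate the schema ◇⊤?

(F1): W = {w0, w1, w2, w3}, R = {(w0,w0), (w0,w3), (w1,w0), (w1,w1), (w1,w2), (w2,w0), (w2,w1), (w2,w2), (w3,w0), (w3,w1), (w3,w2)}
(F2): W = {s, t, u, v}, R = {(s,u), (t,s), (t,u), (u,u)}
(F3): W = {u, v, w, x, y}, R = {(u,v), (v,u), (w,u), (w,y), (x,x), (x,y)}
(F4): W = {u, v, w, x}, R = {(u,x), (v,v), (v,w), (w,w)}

(F1)

Frame correspondent (Sahlqvist): ∀x ∃y Rxy — i.e. seriality.
(F1): holds.
(F2): fails — world v has no successor.
(F3): fails — world y has no successor.
(F4): fails — world x has no successor.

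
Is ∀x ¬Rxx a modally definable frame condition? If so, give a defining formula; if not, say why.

Not modally definable

Any modally definable frame class is closed under surjective bounded morphisms.
The 5-cycle (worlds 0,1,2,3,4 with 0→1→2→3→4→0) is irreflexive, and the map sending every world to a single reflexive point • is a surjective bounded morphism (forth: every edge maps to (•,•); back: every world has a successor). So any modal formula valid on the 5-cycle is also valid on the reflexive point, which is not irreflexive.
Hence irreflexivity is not modally definable.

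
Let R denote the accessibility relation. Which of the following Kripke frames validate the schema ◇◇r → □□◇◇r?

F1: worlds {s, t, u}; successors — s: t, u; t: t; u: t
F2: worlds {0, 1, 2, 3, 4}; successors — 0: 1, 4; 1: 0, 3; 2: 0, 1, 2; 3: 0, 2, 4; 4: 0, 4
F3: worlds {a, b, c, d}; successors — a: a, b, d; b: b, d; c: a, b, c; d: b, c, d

F1

Frame correspondent (Sahlqvist): ∀x ∀y ∀z ((xR²y ∧ xR²z) → ∃w (y = w ∧ zR²w)) — i.e. a generalized confluence (Geach) condition.
F1: ✓.
F2: fails — 0R²3, 0R²3 but no w with 3=w and 3R²w.
F3: fails — aR²a, aR²b but no w with a=w and bR²w.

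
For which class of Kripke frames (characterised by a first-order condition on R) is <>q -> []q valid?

partial functionality: forall x forall y forall z (Rxy & Rxz -> y = z)

Suppose ◇q→□q is valid. Take Rxy, Rxz and set V(q)={y}. Then ◇q at x, so □q at x, so q at z, i.e. z=y.
Conversely, any frame satisfying forall x forall y forall z (Rxy & Rxz -> y = z) validates the schema.
Frame condition: forall x forall y forall z (Rxy & Rxz -> y = z).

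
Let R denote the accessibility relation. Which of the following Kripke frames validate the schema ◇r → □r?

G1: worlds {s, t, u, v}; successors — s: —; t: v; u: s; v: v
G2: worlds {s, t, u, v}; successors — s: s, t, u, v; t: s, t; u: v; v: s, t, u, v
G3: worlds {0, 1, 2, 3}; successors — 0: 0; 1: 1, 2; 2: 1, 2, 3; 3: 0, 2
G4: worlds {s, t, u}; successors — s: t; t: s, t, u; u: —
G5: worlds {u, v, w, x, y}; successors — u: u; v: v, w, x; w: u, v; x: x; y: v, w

G1

The schema corresponds to partial functionality: ∀x ∀y ∀z (Rxy ∧ Rxz → y = z).
G1: condition met.
G2: fails — s sees both s and t.
G3: fails — 1 sees both 1 and 2.
G4: fails — t sees both s and t.
G5: fails — v sees both v and w.
Valid on: G1.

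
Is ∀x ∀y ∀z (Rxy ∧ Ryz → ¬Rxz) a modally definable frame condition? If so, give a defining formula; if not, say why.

Not modally definable

Modal frame validity is preserved under surjective bounded morphisms.
The 3-cycle (worlds w0,w1,w2 with w0→w1→w2→w0) is intransitive. Mapping every world to a single reflexive point • is a surjective bounded morphism; the reflexive point is not intransitive (R••∧R•• but R••).
Hence intransitivity is not modally definable.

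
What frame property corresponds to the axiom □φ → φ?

Suppose □φ→φ is valid. At any x set V(φ)={w : Rxw}. Then □φ holds at x, so φ holds at x, i.e. Rxx.
Conversely, any frame satisfying ∀x Rxx validates the schema.
Frame condition: ∀x Rxx.

reflexivity: ∀x Rxx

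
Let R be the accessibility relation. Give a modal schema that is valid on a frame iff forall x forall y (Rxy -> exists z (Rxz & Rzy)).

The condition is density. The C4 schema □□r → □r defines it.
Suppose □□r→□r is valid. Take Rxy and set V(r)={w : xR²w}. Then □□r at x, so □r at x, so r at y, i.e. ∃z(Rxz∧Rzy).

□□r → □r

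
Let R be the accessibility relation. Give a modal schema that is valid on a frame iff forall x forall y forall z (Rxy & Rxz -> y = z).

A defining formula is ◇s → □s (the CD axiom).
Suppose ◇s→□s is valid. Take Rxy, Rxz and set V(s)={y}. Then ◇s at x, so □s at x, so s at z, i.e. z=y.

◇s → □s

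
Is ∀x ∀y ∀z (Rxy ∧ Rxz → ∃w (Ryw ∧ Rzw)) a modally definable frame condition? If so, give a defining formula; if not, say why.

Yes, by ◇□r → □◇r

The condition is convergence. A defining modal formula is ◇□r → □◇r.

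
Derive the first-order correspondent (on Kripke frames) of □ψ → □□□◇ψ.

This is a Sahlqvist (Geach-type) schema ◇^0□^1ψ → □^3◇^1ψ.
Minimal-valuation argument: fix x; take any y with xR^0y and any z with xR^3z. Set V(ψ) to the set of worlds R-reachable from y in exactly 1 step. Then □^1ψ holds at y, so the antecedent holds at x; validity forces ◇^1ψ at z, giving a w with zR^1w and yR^1w.
First-order correspondent: ∀x ∀z (xR³z → ∃w (xRw ∧ zRw)).

∀x ∀z (xR³z → ∃w (xRw ∧ zRw))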